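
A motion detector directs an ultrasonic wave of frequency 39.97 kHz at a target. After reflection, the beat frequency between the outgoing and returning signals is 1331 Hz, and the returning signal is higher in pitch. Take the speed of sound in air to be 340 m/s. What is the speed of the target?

Double Doppler shift off a moving reflector: f₂ = f₀ · (v + u)/(v − u) (u > 0 toward emitter).
Returning signal is higher, so f₂ = f₀ + Δf = 39970 + 1331 = 41301 Hz.
Rearranging, u = v · (f₂ − f₀)/(f₂ + f₀) = 340 × 1331/81271 ≈ 5.6 m/s.
So the target is moving at 5.6 m/s toward the emitter.

5.6 m/s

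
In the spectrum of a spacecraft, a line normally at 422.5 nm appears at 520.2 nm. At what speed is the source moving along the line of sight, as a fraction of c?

λ'/λ₀ = 1.2312 > 1 (redshift), so the source is receding.
λ'/λ₀ = √((1 + β)/(1 − β)) for a receding source ⇒ β = (r² − 1)/(r² + 1) with r = λ'/λ₀.
β = (1.5160 − 1)/(1.5160 + 1) ≈ 0.205.

0.205c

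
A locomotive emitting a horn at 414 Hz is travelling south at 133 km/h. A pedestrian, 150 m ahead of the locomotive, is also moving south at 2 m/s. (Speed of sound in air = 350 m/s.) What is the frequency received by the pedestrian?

133 km/h = 36.94 m/s.
The pedestrian is ahead, so the locomotive is moving toward it while the pedestrian is moving away from the locomotive.
With source approaching and observer receding, f' = f · (v − v_o)/(v − v_s).
f' = 414 × (350 − 2)/(350 − 36.94) = 414 × 348/313.06 ≈ 460 Hz.

460 Hz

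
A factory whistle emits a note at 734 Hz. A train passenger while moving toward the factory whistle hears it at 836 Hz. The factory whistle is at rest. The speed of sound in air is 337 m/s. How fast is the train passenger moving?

f' = f · (v + v_o)/v ⇒ v_o = v · |f'/f − 1|.
v_o = 337 × |836/734 − 1| = 337 × 0.139 ≈ 47 m/s.

47 m/s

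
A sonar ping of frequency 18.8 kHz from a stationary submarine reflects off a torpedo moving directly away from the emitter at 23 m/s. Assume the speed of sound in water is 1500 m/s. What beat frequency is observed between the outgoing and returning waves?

568 Hz

At the torpedo (a moving observer), f₁ = f₀ · (v − u)/v = 18.8 × 1477/1500 ≈ 18.512 kHz.
On reflection it acts as a source moving away from the stationary detector: f₂ = f₁ · v/(v + u) = 18.512 × 1500/1523 ≈ 18.232 kHz.
Beat frequency (with f₀ = 18800 Hz): |f₂ − f₀| = 2u·f₀/(v + u) = 2 × 23 × 18800/1523 ≈ 568 Hz.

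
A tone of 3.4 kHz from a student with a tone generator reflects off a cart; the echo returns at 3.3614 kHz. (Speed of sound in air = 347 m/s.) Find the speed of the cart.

1.98 m/s

Double Doppler shift off a moving reflector: f₂ = f₀ · (v + u)/(v − u) (u > 0 toward emitter).
Rearranging, u = v · (f₂ − f₀)/(f₂ + f₀) = 347 × -0.0386/6.7614 ≈ -1.98 m/s.
So the cart is moving at 1.98 m/s away from the emitter.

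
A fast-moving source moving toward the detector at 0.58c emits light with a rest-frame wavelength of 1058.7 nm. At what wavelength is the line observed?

Relativistic Doppler for wavelength: λ' = λ₀ · √((1 − β)/(1 + β)).
λ' = 1058.7 × √(0.4200/1.5800) = 1058.7 × 0.51558 ≈ 545.8 nm.

545.8 nm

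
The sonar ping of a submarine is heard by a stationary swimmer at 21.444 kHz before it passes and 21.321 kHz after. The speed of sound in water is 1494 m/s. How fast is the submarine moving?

4.3 m/s

f₁/f₂ = (v + v_s)/(v − v_s), so v_s = v · (f₁ − f₂)/(f₁ + f₂).
v_s = 1494 × (21.444 − 21.321)/(21.444 + 21.321) = 1494 × 0.123/42.765 ≈ 4.3 m/s.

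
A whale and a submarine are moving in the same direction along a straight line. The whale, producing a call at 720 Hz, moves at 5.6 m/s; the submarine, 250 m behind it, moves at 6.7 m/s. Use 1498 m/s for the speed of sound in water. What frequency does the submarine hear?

The submarine is behind, so the whale is moving away from it while the submarine is moving toward the whale.
With source receding and observer approaching, f' = f · (v + v_o)/(v + v_s).
f' = 720 × (1498 + 6.7)/(1498 + 5.6) = 720 × 1504.7/1503.6 ≈ 721 Hz.

721 Hz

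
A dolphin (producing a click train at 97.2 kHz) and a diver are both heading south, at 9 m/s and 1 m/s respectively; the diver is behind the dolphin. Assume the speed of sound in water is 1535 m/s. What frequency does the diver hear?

96.7 kHz

The diver is behind, so the dolphin is moving away from it while the diver is moving toward the dolphin.
General Doppler shift: f' = f · (v + v_o)/(v + v_s).
f' = 97.2 × (1535 + 1)/(1535 + 9) = 97.2 × 1536/1544 ≈ 96.7 kHz.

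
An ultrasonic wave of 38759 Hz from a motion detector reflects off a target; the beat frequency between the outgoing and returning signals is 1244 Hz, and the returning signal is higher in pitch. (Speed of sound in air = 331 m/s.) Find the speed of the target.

Double Doppler shift off a moving reflector: f₂ = f₀ · (v + u)/(v − u) (u > 0 toward emitter).
Returning signal is higher, so f₂ = f₀ + Δf = 38759 + 1244 = 40003 Hz.
Rearranging, u = v · (f₂ − f₀)/(f₂ + f₀) = 331 × 1244/78762 ≈ 5.2 m/s.
So the target is moving at 5.2 m/s toward the emitter.

5.2 m/s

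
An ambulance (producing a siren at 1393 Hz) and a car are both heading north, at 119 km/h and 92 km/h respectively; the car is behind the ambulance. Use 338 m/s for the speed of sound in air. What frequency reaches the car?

119 km/h = 33.06 m/s; 92 km/h = 25.56 m/s.
The car is behind, so the ambulance is moving away from it while the car is moving toward the ambulance.
Both move, so f' = f · (v + v_o)/(v + v_s).
f' = 1393 × (338 + 25.56)/(338 + 33.06) = 1393 × 363.56/371.06 ≈ 1365 Hz.

1365 Hz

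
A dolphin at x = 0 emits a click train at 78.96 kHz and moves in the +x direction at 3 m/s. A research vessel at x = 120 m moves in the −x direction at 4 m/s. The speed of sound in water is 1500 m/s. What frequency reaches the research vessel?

The observer lies on the +x side, so the source is heading toward the observer and the observer is heading toward the source.
Both move, so f' = f · (v + v_o)/(v − v_s).
f' = 78.96 × (1500 + 4)/(1500 − 3) = 78.96 × 1504/1497 ≈ 79.3 kHz.

79.3 kHz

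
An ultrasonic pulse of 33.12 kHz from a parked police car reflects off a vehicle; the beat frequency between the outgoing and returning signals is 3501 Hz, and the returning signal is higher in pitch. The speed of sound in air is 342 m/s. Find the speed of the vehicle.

Double Doppler shift off a moving reflector: f₂ = f₀ · (v + u)/(v − u) (u > 0 toward emitter).
Returning signal is higher, so f₂ = f₀ + Δf = 33120 + 3501 = 36621 Hz.
Rearranging, u = v · (f₂ − f₀)/(f₂ + f₀) = 342 × 3501/69741 ≈ 17.2 m/s.
So the vehicle is moving at 17.2 m/s toward the emitter.

17.2 m/s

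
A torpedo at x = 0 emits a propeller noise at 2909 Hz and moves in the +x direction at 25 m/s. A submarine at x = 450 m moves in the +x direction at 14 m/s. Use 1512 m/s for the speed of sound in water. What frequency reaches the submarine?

2931 Hz

The observer lies on the +x side, so the source is heading toward the observer and the observer is heading away from the source.
Both move, so f' = f · (v − v_o)/(v − v_s).
f' = 2909 × (1512 − 14)/(1512 − 25) = 2909 × 1498/1487 ≈ 2931 Hz.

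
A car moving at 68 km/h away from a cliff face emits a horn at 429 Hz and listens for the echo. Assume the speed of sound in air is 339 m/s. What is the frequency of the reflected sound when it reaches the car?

384 Hz

68 km/h = 18.89 m/s.
The cliff face receives the sound from a moving source: f₁ = f₀ · v/(v + v_e) = 429 × 339/357.89 ≈ 406 Hz.
On the return leg the car is a moving observer: f₂ = f₁ · (v − v_e)/v = 406 × 320.11/339 ≈ 384 Hz.
Equivalently f₂ = f₀ · (v − v_e)/(v + v_e).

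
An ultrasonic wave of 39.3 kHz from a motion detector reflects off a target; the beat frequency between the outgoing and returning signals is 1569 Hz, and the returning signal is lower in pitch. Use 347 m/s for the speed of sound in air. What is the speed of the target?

7.1 m/s

Double Doppler shift off a moving reflector: f₂ = f₀ · (v + u)/(v − u) (u > 0 toward emitter).
Returning signal is lower, so f₂ = f₀ − Δf = 39300 − 1569 = 37731 Hz.
Rearranging, u = v · (f₂ − f₀)/(f₂ + f₀) = 347 × -1569/77031 ≈ -7.1 m/s.
So the target is moving at 7.1 m/s away from the emitter.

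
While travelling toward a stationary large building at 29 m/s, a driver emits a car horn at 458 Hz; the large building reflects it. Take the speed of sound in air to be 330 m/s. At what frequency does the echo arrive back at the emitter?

The large building receives the sound from a moving source: f₁ = f₀ · v/(v − v_e) = 458 × 330/301 ≈ 502 Hz.
On the return leg the driver is a moving observer: f₂ = f₁ · (v + v_e)/v = 502 × 359/330 ≈ 546 Hz.
Equivalently f₂ = f₀ · (v + v_e)/(v − v_e).

546 Hz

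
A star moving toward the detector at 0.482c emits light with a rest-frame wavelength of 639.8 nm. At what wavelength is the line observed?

378.3 nm

Relativistic Doppler for wavelength: λ' = λ₀ · √((1 − β)/(1 + β)).
λ' = 639.8 × √(0.5180/1.4820) = 639.8 × 0.59121 ≈ 378.3 nm.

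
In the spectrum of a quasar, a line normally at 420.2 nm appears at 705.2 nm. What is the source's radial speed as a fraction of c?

λ'/λ₀ = 1.6782 > 1 (redshift), so the source is receding.
λ'/λ₀ = √((1 + β)/(1 − β)) for a receding source ⇒ β = (r² − 1)/(r² + 1) with r = λ'/λ₀.
β = (2.8165 − 1)/(2.8165 + 1) ≈ 0.476.

0.476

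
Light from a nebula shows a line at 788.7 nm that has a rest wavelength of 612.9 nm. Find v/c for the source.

0.247

λ'/λ₀ = 1.2868 > 1 (redshift), so the source is receding.
λ'/λ₀ = √((1 + β)/(1 − β)) for a receding source ⇒ β = (r² − 1)/(r² + 1) with r = λ'/λ₀.
β = (1.6559 − 1)/(1.6559 + 1) ≈ 0.247.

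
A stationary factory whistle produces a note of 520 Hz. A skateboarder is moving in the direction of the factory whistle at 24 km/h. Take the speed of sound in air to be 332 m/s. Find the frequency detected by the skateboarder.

530 Hz

24 km/h = 6.667 m/s.
Moving observer, stationary source: f' = f · (v + v_o)/v.
f' = 520 × (332 + 6.667)/332 = 520 × 338.67/332 ≈ 530 Hz.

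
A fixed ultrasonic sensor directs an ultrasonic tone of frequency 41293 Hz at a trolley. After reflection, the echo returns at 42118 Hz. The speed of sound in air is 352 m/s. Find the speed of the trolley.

Double Doppler shift off a moving reflector: f₂ = f₀ · (v + u)/(v − u) (u > 0 toward emitter).
Rearranging, u = v · (f₂ − f₀)/(f₂ + f₀) = 352 × 825/83411 ≈ 3.5 m/s.
So the trolley is moving at 3.5 m/s toward the emitter.

3.5 m/s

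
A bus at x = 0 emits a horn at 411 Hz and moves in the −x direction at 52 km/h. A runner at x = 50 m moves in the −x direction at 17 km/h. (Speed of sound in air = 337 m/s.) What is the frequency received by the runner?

52 km/h = 14.44 m/s; 17 km/h = 4.722 m/s.
The observer lies on the +x side, so the source is heading away from the observer and the observer is heading toward the source.
With source receding and observer approaching, f' = f · (v + v_o)/(v + v_s).
f' = 411 × (337 + 4.722)/(337 + 14.44) = 411 × 341.72/351.44 ≈ 400 Hz.

400 Hz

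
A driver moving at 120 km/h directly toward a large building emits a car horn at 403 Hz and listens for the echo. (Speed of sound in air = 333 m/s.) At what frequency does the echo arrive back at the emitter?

120 km/h = 33.33 m/s.
The large building receives the sound from a moving source: f₁ = f₀ · v/(v − v_e) = 403 × 333/299.67 ≈ 448 Hz.
On the return leg the driver is a moving observer: f₂ = f₁ · (v + v_e)/v = 448 × 366.33/333 ≈ 493 Hz.

493 Hz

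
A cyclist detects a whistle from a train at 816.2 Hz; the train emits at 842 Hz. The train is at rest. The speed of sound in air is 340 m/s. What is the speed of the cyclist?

f' < f, so the cyclist is receding.
f' = f · (v − v_o)/v ⇒ v_o = v · |f'/f − 1|.
v_o = 340 × |816.2/842 − 1| = 340 × 0.03064 ≈ 10.4 m/s.

10.4 m/s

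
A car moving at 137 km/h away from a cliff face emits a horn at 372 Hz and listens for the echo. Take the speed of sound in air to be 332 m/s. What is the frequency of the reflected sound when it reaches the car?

295 Hz

137 km/h = 38.06 m/s.
The cliff face receives the sound from a moving source: f₁ = f₀ · v/(v + v_e) = 372 × 332/370.06 ≈ 334 Hz.
On the return leg the car is a moving observer: f₂ = f₁ · (v − v_e)/v = 334 × 293.94/332 ≈ 295 Hz.
Equivalently f₂ = f₀ · (v − v_e)/(v + v_e).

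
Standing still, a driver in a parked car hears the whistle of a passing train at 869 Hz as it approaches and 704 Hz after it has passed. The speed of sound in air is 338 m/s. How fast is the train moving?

f₁/f₂ = (v + v_s)/(v − v_s), so v_s = v · (f₁ − f₂)/(f₁ + f₂).
v_s = 338 × (869 − 704)/(869 + 704) = 338 × 165/1573 ≈ 35 m/s.

35 m/s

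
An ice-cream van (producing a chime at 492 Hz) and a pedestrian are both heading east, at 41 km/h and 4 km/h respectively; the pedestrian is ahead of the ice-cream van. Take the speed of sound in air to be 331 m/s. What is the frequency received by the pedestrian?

41 km/h = 11.39 m/s; 4 km/h = 1.111 m/s.
The pedestrian is ahead, so the ice-cream van is moving toward it while the pedestrian is moving away from the ice-cream van.
General Doppler shift: f' = f · (v − v_o)/(v − v_s).
f' = 492 × (331 − 1.111)/(331 − 11.39) = 492 × 329.89/319.61 ≈ 508 Hz.

508 Hz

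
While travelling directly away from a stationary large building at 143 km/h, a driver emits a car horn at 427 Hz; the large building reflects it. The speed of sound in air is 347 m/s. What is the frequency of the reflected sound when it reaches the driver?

339 Hz

143 km/h = 39.72 m/s.
The large building receives the sound from a moving source: f₁ = f₀ · v/(v + v_e) = 427 × 347/386.72 ≈ 383 Hz.
On the return leg the driver is a moving observer: f₂ = f₁ · (v − v_e)/v = 383 × 307.28/347 ≈ 339 Hz.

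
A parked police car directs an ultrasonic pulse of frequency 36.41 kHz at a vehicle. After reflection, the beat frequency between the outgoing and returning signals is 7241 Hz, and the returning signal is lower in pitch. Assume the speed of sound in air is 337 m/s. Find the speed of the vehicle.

Double Doppler shift off a moving reflector: f₂ = f₀ · (v + u)/(v − u) (u > 0 toward emitter).
Returning signal is lower, so f₂ = f₀ − Δf = 36410 − 7241 = 29169 Hz.
Rearranging, u = v · (f₂ − f₀)/(f₂ + f₀) = 337 × -7241/65579 ≈ -37 m/s.
So the vehicle is moving at 37 m/s away from the emitter.

37 m/s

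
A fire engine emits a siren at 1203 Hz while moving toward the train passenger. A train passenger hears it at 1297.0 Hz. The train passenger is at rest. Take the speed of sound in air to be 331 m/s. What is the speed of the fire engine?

f' = f · v/(v − v_s) ⇒ v_s = v · |1 − f/f'|.
v_s = 331 × |1 − 1203/1297.0| = 331 × 0.07247 ≈ 24.0 m/s.

24.0 m/s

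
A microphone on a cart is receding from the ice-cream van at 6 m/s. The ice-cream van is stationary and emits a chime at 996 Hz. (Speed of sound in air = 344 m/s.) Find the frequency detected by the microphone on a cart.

979 Hz

Moving observer, stationary source: f' = f · (v − v_o)/v.
f' = 996 × (344 − 6)/344 = 996 × 338/344 ≈ 979 Hz.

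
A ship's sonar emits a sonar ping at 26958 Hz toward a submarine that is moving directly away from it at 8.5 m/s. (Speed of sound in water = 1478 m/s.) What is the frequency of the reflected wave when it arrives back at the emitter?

At the submarine (a moving observer), f₁ = f₀ · (v − u)/v = 26958 × 1469.5/1478 ≈ 26803 Hz.
The reflection then acts as a moving source: f₂ = f₁ · v/(v + u) ≈ 26650 Hz.

26650 Hz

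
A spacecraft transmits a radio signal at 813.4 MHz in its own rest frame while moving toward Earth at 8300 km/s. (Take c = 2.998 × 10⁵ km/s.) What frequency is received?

β = v/c = 8300/299800 = 0.0277.
Relativistic Doppler for frequency: f' = f₀ · √((1 + β)/(1 − β)).
f' = 813.4 × √(1.0277/0.9723) = 813.4 × 1.02808 ≈ 836.2 MHz.

836.2 MHz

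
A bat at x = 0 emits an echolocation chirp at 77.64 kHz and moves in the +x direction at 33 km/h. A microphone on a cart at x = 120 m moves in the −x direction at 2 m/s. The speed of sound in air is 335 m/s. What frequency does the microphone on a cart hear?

80.3 kHz

33 km/h = 9.167 m/s.
The observer lies on the +x side, so the source is heading toward the observer and the observer is heading toward the source.
Both move, so f' = f · (v + v_o)/(v − v_s).
f' = 77.64 × (335 + 2)/(335 − 9.167) = 77.64 × 337/325.83 ≈ 80.3 kHz.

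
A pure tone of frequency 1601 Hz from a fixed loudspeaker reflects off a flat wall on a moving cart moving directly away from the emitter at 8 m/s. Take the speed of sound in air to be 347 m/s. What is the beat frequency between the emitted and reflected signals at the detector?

At the flat wall on a moving cart (a moving observer), f₁ = f₀ · (v − u)/v = 1601 × 339/347 ≈ 1564.1 Hz.
On reflection it acts as a source moving away from the stationary detector: f₂ = f₁ · v/(v + u) = 1564.1 × 347/355 ≈ 1528.8 Hz.
Beat frequency: |f₂ − f₀| = 2u·f₀/(v + u) = 2 × 8 × 1601/355 ≈ 72 Hz.

72 Hz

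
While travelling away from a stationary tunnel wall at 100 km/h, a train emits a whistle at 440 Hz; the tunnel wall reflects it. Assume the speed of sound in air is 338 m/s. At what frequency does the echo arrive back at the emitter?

373 Hz

100 km/h = 27.78 m/s.
The tunnel wall receives the sound from a moving source: f₁ = f₀ · v/(v + v_e) = 440 × 338/365.78 ≈ 407 Hz.
On the return leg the train is a moving observer: f₂ = f₁ · (v − v_e)/v = 407 × 310.22/338 ≈ 373 Hz.
Equivalently f₂ = f₀ · (v − v_e)/(v + v_e).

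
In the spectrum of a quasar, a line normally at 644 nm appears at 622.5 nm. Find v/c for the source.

0.034

λ'/λ₀ = 0.9666 < 1 (blueshift), so the source is approaching.
λ'/λ₀ = √((1 − β)/(1 + β)) for an approaching source ⇒ β = (1 − r²)/(1 + r²) with r = λ'/λ₀.
β = (1 − 0.9343)/(1 + 0.9343) ≈ 0.034.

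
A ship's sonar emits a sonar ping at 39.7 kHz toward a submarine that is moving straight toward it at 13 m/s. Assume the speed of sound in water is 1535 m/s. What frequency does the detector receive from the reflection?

The submarine first receives the wave as a moving observer: f₁ = f₀ · (v + u)/v = 39.7 × (1535 + 13)/1535 ≈ 40.0 kHz.
On reflection it acts as a source moving toward the stationary detector: f₂ = f₁ · v/(v − u) = 40.0 × 1535/1522 ≈ 40.4 kHz.

40.4 kHz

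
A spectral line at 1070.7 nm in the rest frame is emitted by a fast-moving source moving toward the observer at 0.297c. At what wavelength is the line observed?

Relativistic Doppler for wavelength: λ' = λ₀ · √((1 − β)/(1 + β)).
λ' = 1070.7 × √(0.7030/1.2970) = 1070.7 × 0.73622 ≈ 788.3 nm.

788.3 nm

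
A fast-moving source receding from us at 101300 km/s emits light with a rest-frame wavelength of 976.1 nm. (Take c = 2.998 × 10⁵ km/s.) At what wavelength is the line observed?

1387.5 nm

β = v/c = 101300/299800 = 0.3379.
Relativistic Doppler for wavelength: λ' = λ₀ · √((1 + β)/(1 − β)).
λ' = 976.1 × √(1.3379/0.6621) = 976.1 × 1.42150 ≈ 1387.5 nm.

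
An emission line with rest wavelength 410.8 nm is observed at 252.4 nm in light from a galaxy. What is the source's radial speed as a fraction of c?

0.452

λ'/λ₀ = 0.6144 < 1 (blueshift), so the source is approaching.
λ'/λ₀ = √((1 − β)/(1 + β)) for an approaching source ⇒ β = (1 − r²)/(1 + r²) with r = λ'/λ₀.
β = (1 − 0.3775)/(1 + 0.3775) ≈ 0.452.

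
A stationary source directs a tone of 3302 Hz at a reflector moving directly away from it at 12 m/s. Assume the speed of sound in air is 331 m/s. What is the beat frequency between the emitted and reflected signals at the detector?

231 Hz

The reflector first receives the wave as a moving observer: f₁ = f₀ · (v − u)/v = 3302 × (331 − 12)/331 ≈ 3182 Hz.
On reflection it acts as a source moving away from the stationary detector: f₂ = f₁ · v/(v + u) = 3182 × 331/343 ≈ 3071 Hz.
Beat frequency: |f₂ − f₀| = 2u·f₀/(v + u) = 2 × 12 × 3302/343 ≈ 231 Hz.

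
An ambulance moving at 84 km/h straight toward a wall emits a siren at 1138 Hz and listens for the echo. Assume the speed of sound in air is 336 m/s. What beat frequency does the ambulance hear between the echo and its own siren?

84 km/h = 23.33 m/s.
The wall receives the sound from a moving source: f₁ = f₀ · v/(v − v_e) = 1138 × 336/312.67 ≈ 1222.9 Hz.
On the return leg the ambulance is a moving observer: f₂ = f₁ · (v + v_e)/v = 1222.9 × 359.33/336 ≈ 1307.9 Hz.
Equivalently f₂ = f₀ · (v + v_e)/(v − v_e).
Beat against the emitted tone: |f₂ − f₀| = 2v_e·f₀/(v − v_e) = 2 × 23.33 × 1138/312.67 ≈ 170 Hz.

170 Hz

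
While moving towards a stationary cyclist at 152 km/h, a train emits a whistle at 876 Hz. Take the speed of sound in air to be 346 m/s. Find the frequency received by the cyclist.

152 km/h = 42.22 m/s.
Only the source moves, toward the listener, so f' = f · v/(v − v_s).
f' = 876 × 346/(346 − 42.22) = 876 × 346/303.8 ≈ 998 Hz.

998 Hz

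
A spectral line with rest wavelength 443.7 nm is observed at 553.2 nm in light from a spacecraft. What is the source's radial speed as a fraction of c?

0.217

λ'/λ₀ = 1.2468 > 1 (redshift), so the source is receding.
λ'/λ₀ = √((1 + β)/(1 − β)) for a receding source ⇒ β = (r² − 1)/(r² + 1) with r = λ'/λ₀.
β = (1.5545 − 1)/(1.5545 + 1) ≈ 0.217.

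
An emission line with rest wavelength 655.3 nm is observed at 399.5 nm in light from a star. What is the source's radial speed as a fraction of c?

0.458c

λ'/λ₀ = 0.6096 < 1 (blueshift), so the source is approaching.
λ'/λ₀ = √((1 − β)/(1 + β)) for an approaching source ⇒ β = (1 − r²)/(1 + r²) with r = λ'/λ₀.
β = (1 − 0.3717)/(1 + 0.3717) ≈ 0.458.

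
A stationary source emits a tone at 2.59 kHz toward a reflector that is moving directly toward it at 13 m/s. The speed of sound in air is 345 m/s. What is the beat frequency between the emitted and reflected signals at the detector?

At the reflector (a moving observer), f₁ = f₀ · (v + u)/v = 2.59 × 358/345 ≈ 2.6876 kHz.
On reflection it acts as a source moving toward the stationary detector: f₂ = f₁ · v/(v − u) = 2.6876 × 345/332 ≈ 2.7928 kHz.
Beat frequency (with f₀ = 2590 Hz): |f₂ − f₀| = 2u·f₀/(v − u) = 2 × 13 × 2590/332 ≈ 203 Hz.

203 Hz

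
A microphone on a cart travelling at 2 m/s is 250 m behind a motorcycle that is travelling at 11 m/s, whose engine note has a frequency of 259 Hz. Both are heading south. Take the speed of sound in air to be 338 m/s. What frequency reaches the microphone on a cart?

The microphone on a cart is behind, so the motorcycle is moving away from it while the microphone on a cart is moving toward the motorcycle.
General Doppler shift: f' = f · (v + v_o)/(v + v_s).
f' = 259 × (338 + 2)/(338 + 11) = 259 × 340/349 ≈ 252 Hz.

252 Hz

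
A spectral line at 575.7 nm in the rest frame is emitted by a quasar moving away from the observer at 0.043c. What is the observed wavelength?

601.0 nm

Relativistic Doppler for wavelength: λ' = λ₀ · √((1 + β)/(1 − β)).
λ' = 575.7 × √(1.0430/0.9570) = 575.7 × 1.04397 ≈ 601.0 nm.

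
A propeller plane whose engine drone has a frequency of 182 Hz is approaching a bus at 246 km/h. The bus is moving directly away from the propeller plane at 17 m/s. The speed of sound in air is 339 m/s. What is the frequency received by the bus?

217 Hz

246 km/h = 68.33 m/s.
General Doppler shift: f' = f · (v − v_o)/(v − v_s).
f' = 182 × (339 − 17)/(339 − 68.33) = 182 × 322/270.67 ≈ 217 Hz.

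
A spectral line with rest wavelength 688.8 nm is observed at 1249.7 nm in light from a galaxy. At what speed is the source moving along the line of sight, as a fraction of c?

0.534

λ'/λ₀ = 1.8143 > 1 (redshift), so the source is receding.
λ'/λ₀ = √((1 + β)/(1 − β)) for a receding source ⇒ β = (r² − 1)/(r² + 1) with r = λ'/λ₀.
β = (3.2917 − 1)/(3.2917 + 1) ≈ 0.534.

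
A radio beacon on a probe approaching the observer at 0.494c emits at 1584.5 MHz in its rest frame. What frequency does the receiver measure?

Relativistic Doppler for frequency: f' = f₀ · √((1 + β)/(1 − β)).
f' = 1584.5 × √(1.4940/0.5060) = 1584.5 × 1.71830 ≈ 2722.7 MHz.

2722.7 MHz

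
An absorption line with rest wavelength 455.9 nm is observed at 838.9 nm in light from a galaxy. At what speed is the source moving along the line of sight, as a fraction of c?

λ'/λ₀ = 1.8401 > 1 (redshift), so the source is receding.
λ'/λ₀ = √((1 + β)/(1 − β)) for a receding source ⇒ β = (r² − 1)/(r² + 1) with r = λ'/λ₀.
β = (3.3860 − 1)/(3.3860 + 1) ≈ 0.544.

0.544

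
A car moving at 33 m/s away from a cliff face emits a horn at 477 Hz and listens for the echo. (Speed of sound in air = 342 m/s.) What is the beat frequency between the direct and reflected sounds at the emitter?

84 Hz

The cliff face receives the sound from a moving source: f₁ = f₀ · v/(v + v_e) = 477 × 342/375 ≈ 435.0 Hz.
On the return leg the car is a moving observer: f₂ = f₁ · (v − v_e)/v = 435.0 × 309/342 ≈ 393.0 Hz.
Beat against the emitted tone: |f₂ − f₀| = 2v_e·f₀/(v + v_e) = 2 × 33 × 477/375 ≈ 84 Hz.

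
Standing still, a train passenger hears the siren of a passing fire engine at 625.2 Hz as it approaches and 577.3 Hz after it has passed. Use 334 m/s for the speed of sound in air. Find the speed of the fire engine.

13.3 m/s

f₁/f₂ = (v + v_s)/(v − v_s), so v_s = v · (f₁ − f₂)/(f₁ + f₂).
v_s = 334 × (625.2 − 577.3)/(625.2 + 577.3) = 334 × 47.9/1202.5 ≈ 13.3 m/s.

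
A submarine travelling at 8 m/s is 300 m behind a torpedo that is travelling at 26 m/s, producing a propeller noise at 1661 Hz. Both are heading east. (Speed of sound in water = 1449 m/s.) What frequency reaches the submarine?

The submarine is behind, so the torpedo is moving away from it while the submarine is moving toward the torpedo.
General Doppler shift: f' = f · (v + v_o)/(v + v_s).
f' = 1661 × (1449 + 8)/(1449 + 26) = 1661 × 1457/1475 ≈ 1641 Hz.

1641 Hz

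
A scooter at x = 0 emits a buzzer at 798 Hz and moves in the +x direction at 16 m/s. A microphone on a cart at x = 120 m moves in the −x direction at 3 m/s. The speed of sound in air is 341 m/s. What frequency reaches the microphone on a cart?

The observer lies on the +x side, so the source is heading toward the observer and the observer is heading toward the source.
With source approaching and observer approaching, f' = f · (v + v_o)/(v − v_s).
f' = 798 × (341 + 3)/(341 − 16) = 798 × 344/325 ≈ 845 Hz.

845 Hz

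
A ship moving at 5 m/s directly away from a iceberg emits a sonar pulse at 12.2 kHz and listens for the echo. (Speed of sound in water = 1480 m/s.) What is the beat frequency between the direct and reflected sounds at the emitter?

82 Hz

The iceberg receives the sound from a moving source: f₁ = f₀ · v/(v + v_e) = 12.2 × 1480/1485 ≈ 12.1589 kHz.
On the return leg the ship is a moving observer: f₂ = f₁ · (v − v_e)/v = 12.1589 × 1475/1480 ≈ 12.1178 kHz.
Beat against the emitted tone (with f₀ = 12200 Hz): |f₂ − f₀| = 2v_e·f₀/(v + v_e) = 2 × 5 × 12200/1485 ≈ 82 Hz.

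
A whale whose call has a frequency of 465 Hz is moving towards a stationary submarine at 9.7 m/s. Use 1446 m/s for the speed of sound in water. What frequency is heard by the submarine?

468 Hz

Moving source, stationary observer: f' = f · v/(v − v_s) since the source is approaching.
f' = 465 × 1446/(1446 − 9.7) = 465 × 1446/1436 ≈ 468 Hz.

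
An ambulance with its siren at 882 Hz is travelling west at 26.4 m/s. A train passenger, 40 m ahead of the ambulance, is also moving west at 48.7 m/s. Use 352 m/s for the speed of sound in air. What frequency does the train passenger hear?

822 Hz

The train passenger is ahead, so the ambulance is moving toward it while the train passenger is moving away from the ambulance.
With source approaching and observer receding, f' = f · (v − v_o)/(v − v_s).
f' = 882 × (352 − 48.7)/(352 − 26.4) = 882 × 303.3/325.6 ≈ 822 Hz.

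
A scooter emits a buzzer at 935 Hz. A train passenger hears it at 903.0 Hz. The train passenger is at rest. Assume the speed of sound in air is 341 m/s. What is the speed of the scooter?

12.1 m/s

f' < f, so the scooter is receding.
f' = f · v/(v + v_s) ⇒ v_s = v · |1 − f/f'|.
v_s = 341 × |1 − 935/903.0| = 341 × 0.03544 ≈ 12.1 m/s.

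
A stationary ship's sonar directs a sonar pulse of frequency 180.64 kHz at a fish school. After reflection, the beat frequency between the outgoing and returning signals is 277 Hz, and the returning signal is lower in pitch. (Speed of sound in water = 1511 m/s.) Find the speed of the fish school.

1.16 m/s

Double Doppler shift off a moving reflector: f₂ = f₀ · (v + u)/(v − u) (u > 0 toward emitter).
Returning signal is lower, so f₂ = f₀ − Δf = 180640 − 277 = 180363 Hz.
Rearranging, u = v · (f₂ − f₀)/(f₂ + f₀) = 1511 × -277/361003 ≈ -1.16 m/s.
So the fish school is moving at 1.16 m/s away from the emitter.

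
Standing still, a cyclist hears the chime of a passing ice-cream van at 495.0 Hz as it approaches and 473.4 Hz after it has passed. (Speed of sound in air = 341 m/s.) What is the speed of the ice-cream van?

f₁/f₂ = (v + v_s)/(v − v_s), so v_s = v · (f₁ − f₂)/(f₁ + f₂).
v_s = 341 × (495.0 − 473.4)/(495.0 + 473.4) = 341 × 21.6/968.4 ≈ 7.6 m/s.

7.6 m/s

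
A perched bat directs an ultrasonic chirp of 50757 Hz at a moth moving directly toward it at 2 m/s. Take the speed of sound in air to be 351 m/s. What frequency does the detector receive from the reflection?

At the moth (a moving observer), f₁ = f₀ · (v + u)/v = 50757 × 353/351 ≈ 51046 Hz.
The reflection then acts as a moving source: f₂ = f₁ · v/(v − u) ≈ 51339 Hz.
Equivalently f₂ = f₀ · (v + u)/(v − u).

51339 Hz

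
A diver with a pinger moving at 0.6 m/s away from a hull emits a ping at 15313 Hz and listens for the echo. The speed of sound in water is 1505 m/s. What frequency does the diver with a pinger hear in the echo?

15301 Hz

The hull receives the sound from a moving source: f₁ = f₀ · v/(v + v_e) = 15313 × 1505/1505.6 ≈ 15307 Hz.
On the return leg the diver with a pinger is a moving observer: f₂ = f₁ · (v − v_e)/v = 15307 × 1504.4/1505 ≈ 15301 Hz.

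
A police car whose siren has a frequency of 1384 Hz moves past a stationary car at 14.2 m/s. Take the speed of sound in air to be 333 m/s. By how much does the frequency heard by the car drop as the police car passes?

118 Hz

Approaching: f₁ = f · v/(v − v_s) = 1384 × 333/318.8 ≈ 1446 Hz.
Receding: f₂ = f · v/(v + v_s) = 1384 × 333/347.2 ≈ 1327 Hz.
Drop: f₁ − f₂ = 2f·v·v_s/(v² − v_s²) = 2 × 1384 × 333 × 14.2/(333² − 14.2²) ≈ 118 Hz.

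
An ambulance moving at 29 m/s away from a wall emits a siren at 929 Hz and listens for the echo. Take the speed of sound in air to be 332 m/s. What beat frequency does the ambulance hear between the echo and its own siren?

The wall receives the sound from a moving source: f₁ = f₀ · v/(v + v_e) = 929 × 332/361 ≈ 854.4 Hz.
On the return leg the ambulance is a moving observer: f₂ = f₁ · (v − v_e)/v = 854.4 × 303/332 ≈ 779.7 Hz.
Beat against the emitted tone: |f₂ − f₀| = 2v_e·f₀/(v + v_e) = 2 × 29 × 929/361 ≈ 149 Hz.

149 Hz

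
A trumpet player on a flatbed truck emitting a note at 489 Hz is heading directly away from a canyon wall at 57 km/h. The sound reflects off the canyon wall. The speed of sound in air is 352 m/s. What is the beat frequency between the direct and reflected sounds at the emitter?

42.1 Hz

57 km/h = 15.83 m/s.
The canyon wall receives the sound from a moving source: f₁ = f₀ · v/(v + v_e) = 489 × 352/367.83 ≈ 468.0 Hz.
On the return leg the trumpet player on a flatbed truck is a moving observer: f₂ = f₁ · (v − v_e)/v = 468.0 × 336.17/352 ≈ 446.9 Hz.
Beat against the emitted tone: |f₂ − f₀| = 2v_e·f₀/(v + v_e) = 2 × 15.83 × 489/367.83 ≈ 42.1 Hz.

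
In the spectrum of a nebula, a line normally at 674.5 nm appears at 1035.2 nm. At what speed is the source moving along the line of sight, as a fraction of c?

0.404c

λ'/λ₀ = 1.5348 > 1 (redshift), so the source is receding.
λ'/λ₀ = √((1 + β)/(1 − β)) for a receding source ⇒ β = (r² − 1)/(r² + 1) with r = λ'/λ₀.
β = (2.3555 − 1)/(2.3555 + 1) ≈ 0.404.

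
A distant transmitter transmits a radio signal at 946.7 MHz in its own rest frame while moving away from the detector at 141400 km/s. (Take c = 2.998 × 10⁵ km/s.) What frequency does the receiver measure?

β = v/c = 141400/299800 = 0.4716.
Relativistic Doppler for frequency: f' = f₀ · √((1 − β)/(1 + β)).
f' = 946.7 × √(0.5284/1.4716) = 946.7 × 0.59918 ≈ 567.2 MHz.

567.2 MHz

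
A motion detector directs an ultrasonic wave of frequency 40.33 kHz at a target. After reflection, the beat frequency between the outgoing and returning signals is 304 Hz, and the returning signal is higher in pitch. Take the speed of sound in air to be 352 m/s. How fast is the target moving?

Double Doppler shift off a moving reflector: f₂ = f₀ · (v + u)/(v − u) (u > 0 toward emitter).
Returning signal is higher, so f₂ = f₀ + Δf = 40330 + 304 = 40634 Hz.
Rearranging, u = v · (f₂ − f₀)/(f₂ + f₀) = 352 × 304/80964 ≈ 1.32 m/s.
So the target is moving at 1.32 m/s toward the emitter.

1.32 m/s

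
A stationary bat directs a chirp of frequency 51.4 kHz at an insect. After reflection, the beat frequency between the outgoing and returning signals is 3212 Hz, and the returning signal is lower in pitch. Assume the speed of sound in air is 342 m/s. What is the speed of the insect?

11.0 m/s

Double Doppler shift off a moving reflector: f₂ = f₀ · (v + u)/(v − u) (u > 0 toward emitter).
Returning signal is lower, so f₂ = f₀ − Δf = 51400 − 3212 = 48188 Hz.
Rearranging, u = v · (f₂ − f₀)/(f₂ + f₀) = 342 × -3212/99588 ≈ -11.0 m/s.
So the insect is moving at 11.0 m/s away from the emitter.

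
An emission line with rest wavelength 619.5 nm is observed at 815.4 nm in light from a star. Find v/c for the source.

λ'/λ₀ = 1.3162 > 1 (redshift), so the source is receding.
λ'/λ₀ = √((1 + β)/(1 − β)) for a receding source ⇒ β = (r² − 1)/(r² + 1) with r = λ'/λ₀.
β = (1.7324 − 1)/(1.7324 + 1) ≈ 0.268.

0.268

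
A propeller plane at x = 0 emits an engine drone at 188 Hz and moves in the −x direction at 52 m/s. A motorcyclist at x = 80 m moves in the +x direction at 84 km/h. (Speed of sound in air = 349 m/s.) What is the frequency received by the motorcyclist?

84 km/h = 23.33 m/s.
The observer lies on the +x side, so the source is heading away from the observer and the observer is heading away from the source.
General Doppler shift: f' = f · (v − v_o)/(v + v_s).
f' = 188 × (349 − 23.33)/(349 + 52) = 188 × 325.67/401 ≈ 153 Hz.

153 Hz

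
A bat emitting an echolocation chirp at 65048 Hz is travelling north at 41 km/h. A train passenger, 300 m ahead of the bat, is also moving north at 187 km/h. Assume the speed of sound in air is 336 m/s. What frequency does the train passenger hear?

56921 Hz

41 km/h = 11.39 m/s; 187 km/h = 51.94 m/s.
The train passenger is ahead, so the bat is moving toward it while the train passenger is moving away from the bat.
With source approaching and observer receding, f' = f · (v − v_o)/(v − v_s).
f' = 65048 × (336 − 51.94)/(336 − 11.39) = 65048 × 284.06/324.61 ≈ 56921 Hz.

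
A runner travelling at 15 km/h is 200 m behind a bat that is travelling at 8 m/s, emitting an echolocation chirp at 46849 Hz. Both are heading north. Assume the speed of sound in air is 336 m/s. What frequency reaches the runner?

15 km/h = 4.167 m/s.
The runner is behind, so the bat is moving away from it while the runner is moving toward the bat.
Both move, so f' = f · (v + v_o)/(v + v_s).
f' = 46849 × (336 + 4.167)/(336 + 8) = 46849 × 340.17/344 ≈ 46327 Hz.

46327 Hz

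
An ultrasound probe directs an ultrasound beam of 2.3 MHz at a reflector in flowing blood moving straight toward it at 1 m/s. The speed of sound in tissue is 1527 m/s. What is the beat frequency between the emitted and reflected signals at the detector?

The reflector in flowing blood first receives the wave as a moving observer: f₁ = f₀ · (v + u)/v = 2.3 × (1527 + 1)/1527 ≈ 2.30151 MHz.
The reflection then acts as a moving source: f₂ = f₁ · v/(v − u) ≈ 2.30301 MHz.
Beat frequency (with f₀ = 2300000 Hz): |f₂ − f₀| = 2u·f₀/(v − u) = 2 × 1 × 2300000/1526 ≈ 3014 Hz.

3014 Hz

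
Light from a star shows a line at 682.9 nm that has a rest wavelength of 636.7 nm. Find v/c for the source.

0.070

λ'/λ₀ = 1.0726 > 1 (redshift), so the source is receding.
λ'/λ₀ = √((1 + β)/(1 − β)) for a receding source ⇒ β = (r² − 1)/(r² + 1) with r = λ'/λ₀.
β = (1.1504 − 1)/(1.1504 + 1) ≈ 0.070.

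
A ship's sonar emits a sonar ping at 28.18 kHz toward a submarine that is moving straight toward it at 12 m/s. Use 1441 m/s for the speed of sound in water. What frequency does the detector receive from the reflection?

At the submarine (a moving observer), f₁ = f₀ · (v + u)/v = 28.18 × 1453/1441 ≈ 28.4 kHz.
On reflection it acts as a source moving toward the stationary detector: f₂ = f₁ · v/(v − u) = 28.4 × 1441/1429 ≈ 28.7 kHz.

28.7 kHz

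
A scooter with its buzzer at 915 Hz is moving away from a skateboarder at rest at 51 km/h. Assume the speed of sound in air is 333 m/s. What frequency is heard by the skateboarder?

878 Hz

51 km/h = 14.17 m/s.
Only the source moves, away from the listener, so f' = f · v/(v + v_s).
f' = 915 × 333/(333 + 14.17) = 915 × 333/347.2 ≈ 878 Hz.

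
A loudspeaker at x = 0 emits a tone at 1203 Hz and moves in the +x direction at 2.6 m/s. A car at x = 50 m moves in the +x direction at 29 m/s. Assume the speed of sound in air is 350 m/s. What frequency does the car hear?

The observer lies on the +x side, so the source is heading toward the observer and the observer is heading away from the source.
Both move, so f' = f · (v − v_o)/(v − v_s).
f' = 1203 × (350 − 29)/(350 − 2.6) = 1203 × 321/347.4 ≈ 1112 Hz.

1112 Hz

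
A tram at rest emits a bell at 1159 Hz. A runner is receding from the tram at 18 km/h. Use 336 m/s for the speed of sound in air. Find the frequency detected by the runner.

18 km/h = 5 m/s.
Only the observer moves, away from the source, so f' = f · (v − v_o)/v.
f' = 1159 × (336 − 5)/336 = 1159 × 331/336 ≈ 1142 Hz.

1142 Hz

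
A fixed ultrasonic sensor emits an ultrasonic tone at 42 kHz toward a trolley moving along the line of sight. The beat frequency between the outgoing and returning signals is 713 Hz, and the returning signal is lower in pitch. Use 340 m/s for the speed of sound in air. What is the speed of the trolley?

2.91 m/s

Double Doppler shift off a moving reflector: f₂ = f₀ · (v + u)/(v − u) (u > 0 toward emitter).
Returning signal is lower, so f₂ = f₀ − Δf = 42000 − 713 = 41287 Hz.
Rearranging, u = v · (f₂ − f₀)/(f₂ + f₀) = 340 × -713/83287 ≈ -2.91 m/s.
So the trolley is moving at 2.91 m/s away from the emitter.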